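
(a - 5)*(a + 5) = a^2 - 25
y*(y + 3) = y^2 + 3*y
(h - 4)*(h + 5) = h^2 + h - 20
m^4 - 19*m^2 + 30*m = m*(m - 3)*(m - 2)*(m + 5)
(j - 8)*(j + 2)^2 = j^3 - 4*j^2 - 28*j - 32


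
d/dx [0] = 0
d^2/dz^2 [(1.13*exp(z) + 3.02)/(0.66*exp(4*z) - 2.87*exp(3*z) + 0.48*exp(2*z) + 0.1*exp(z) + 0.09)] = (4.430052*exp(8*z) - 2.49671399999999*exp(7*z) - 93.624376*exp(6*z) + 230.01849*exp(5*z) - 45.882284*exp(4*z) + 1.919731*exp(3*z) + 7.162578*exp(2*z) - 0.501826*exp(z) - 0.018027)*exp(z)/(0.287496*exp(12*z) - 3.750516*exp(11*z) + 16.936326*exp(10*z) - 28.964519*exp(9*z) + 11.29842*exp(8*z) - 0.345462*exp(7*z) + 1.698867*exp(6*z) - 0.725244*exp(5*z) - 0.062334*exp(4*z) - 0.042821*exp(3*z) + 0.014364*exp(2*z) + 0.00243*exp(z) + 0.000729)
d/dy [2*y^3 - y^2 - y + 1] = 6*y^2 - 2*y - 1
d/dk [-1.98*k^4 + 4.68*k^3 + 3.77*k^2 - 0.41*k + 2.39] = -7.92*k^3 + 14.04*k^2 + 7.54*k - 0.41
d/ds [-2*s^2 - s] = -4*s - 1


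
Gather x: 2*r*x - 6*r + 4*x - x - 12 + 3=-6*r + x*(2*r + 3) - 9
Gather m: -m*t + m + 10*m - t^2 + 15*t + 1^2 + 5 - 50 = m*(11 - t) - t^2 + 15*t - 44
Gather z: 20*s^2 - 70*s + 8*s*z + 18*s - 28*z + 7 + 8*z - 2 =20*s^2 - 52*s + z*(8*s - 20) + 5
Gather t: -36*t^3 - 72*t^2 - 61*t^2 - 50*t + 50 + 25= -36*t^3 - 133*t^2 - 50*t + 75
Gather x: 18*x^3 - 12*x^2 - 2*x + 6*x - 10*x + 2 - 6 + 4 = 18*x^3 - 12*x^2 - 6*x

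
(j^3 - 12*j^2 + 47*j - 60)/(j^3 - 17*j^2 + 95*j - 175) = (j^2 - 7*j + 12)/(j^2 - 12*j + 35)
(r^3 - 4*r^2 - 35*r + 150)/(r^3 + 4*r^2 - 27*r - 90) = (r - 5)/(r + 3)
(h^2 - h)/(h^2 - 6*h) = (h - 1)/(h - 6)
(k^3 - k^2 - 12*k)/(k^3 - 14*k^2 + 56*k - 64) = k*(k + 3)/(k^2 - 10*k + 16)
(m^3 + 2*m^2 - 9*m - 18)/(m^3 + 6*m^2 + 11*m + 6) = (m - 3)/(m + 1)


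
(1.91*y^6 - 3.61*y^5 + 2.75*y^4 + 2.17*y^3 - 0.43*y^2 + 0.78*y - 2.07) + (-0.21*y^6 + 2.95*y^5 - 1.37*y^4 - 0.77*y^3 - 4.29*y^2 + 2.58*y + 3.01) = 1.7*y^6 - 0.66*y^5 + 1.38*y^4 + 1.4*y^3 - 4.72*y^2 + 3.36*y + 0.94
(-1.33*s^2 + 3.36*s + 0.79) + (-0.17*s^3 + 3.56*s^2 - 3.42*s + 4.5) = -0.17*s^3 + 2.23*s^2 - 0.0600000000000001*s + 5.29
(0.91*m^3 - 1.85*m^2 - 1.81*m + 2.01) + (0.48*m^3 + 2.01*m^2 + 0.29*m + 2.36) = 1.39*m^3 + 0.16*m^2 - 1.52*m + 4.37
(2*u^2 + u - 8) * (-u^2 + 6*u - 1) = -2*u^4 + 11*u^3 + 12*u^2 - 49*u + 8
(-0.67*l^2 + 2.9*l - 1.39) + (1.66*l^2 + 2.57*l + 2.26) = 0.99*l^2 + 5.47*l + 0.87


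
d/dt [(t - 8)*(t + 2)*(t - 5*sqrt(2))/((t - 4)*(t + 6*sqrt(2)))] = (-(t - 8)*(t - 4)*(t + 2)*(t - 5*sqrt(2)) - (t - 8)*(t + 2)*(t - 5*sqrt(2))*(t + 6*sqrt(2)) + (t - 4)*(t + 6*sqrt(2))*((t - 8)*(t + 2) + (t - 8)*(t - 5*sqrt(2)) + (t + 2)*(t - 5*sqrt(2))))/((t - 4)^2*(t + 6*sqrt(2))^2)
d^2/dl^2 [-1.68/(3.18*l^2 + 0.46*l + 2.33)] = (33.977664*l^2 + 4.915008*l - 1.68*(6.36*l + 0.46)*(12.72*l + 0.92) + 24.895584)/(3.18*l^2 + 0.46*l + 2.33)^3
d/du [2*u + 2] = 2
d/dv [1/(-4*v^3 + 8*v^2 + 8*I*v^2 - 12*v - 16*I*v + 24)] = (3*v^2/4 - v - I*v + 3/4 + I)/(v^3 - 2*v^2 - 2*I*v^2 + 3*v + 4*I*v - 6)^2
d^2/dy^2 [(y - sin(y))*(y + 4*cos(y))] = y*sin(y) - 4*y*cos(y) - 8*sin(y) + 8*sin(2*y) - 2*cos(y) + 2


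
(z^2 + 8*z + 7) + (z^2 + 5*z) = 2*z^2 + 13*z + 7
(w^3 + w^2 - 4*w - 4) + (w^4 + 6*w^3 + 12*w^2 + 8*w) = w^4 + 7*w^3 + 13*w^2 + 4*w - 4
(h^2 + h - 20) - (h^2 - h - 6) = 2*h - 14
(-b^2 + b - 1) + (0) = -b^2 + b - 1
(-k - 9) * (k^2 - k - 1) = -k^3 - 8*k^2 + 10*k + 9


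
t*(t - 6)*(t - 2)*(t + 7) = t^4 - t^3 - 44*t^2 + 84*t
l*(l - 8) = l^2 - 8*l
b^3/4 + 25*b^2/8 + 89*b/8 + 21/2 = (b/4 + 1)*(b + 3/2)*(b + 7)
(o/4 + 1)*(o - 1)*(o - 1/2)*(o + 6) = o^4/4 + 17*o^3/8 + 19*o^2/8 - 31*o/4 + 3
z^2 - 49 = (z - 7)*(z + 7)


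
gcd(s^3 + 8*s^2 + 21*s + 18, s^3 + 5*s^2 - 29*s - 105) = s + 3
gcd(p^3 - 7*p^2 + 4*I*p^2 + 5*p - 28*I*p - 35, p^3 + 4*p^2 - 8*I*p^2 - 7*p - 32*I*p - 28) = p - I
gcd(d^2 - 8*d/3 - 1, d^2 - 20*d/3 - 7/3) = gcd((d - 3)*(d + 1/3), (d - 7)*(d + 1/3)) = d + 1/3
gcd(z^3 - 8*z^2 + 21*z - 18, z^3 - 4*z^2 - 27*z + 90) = z - 3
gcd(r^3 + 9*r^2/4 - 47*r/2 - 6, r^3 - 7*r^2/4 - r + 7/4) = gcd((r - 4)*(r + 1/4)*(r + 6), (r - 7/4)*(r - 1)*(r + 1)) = 1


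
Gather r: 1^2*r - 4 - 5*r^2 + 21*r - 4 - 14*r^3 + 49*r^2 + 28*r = -14*r^3 + 44*r^2 + 50*r - 8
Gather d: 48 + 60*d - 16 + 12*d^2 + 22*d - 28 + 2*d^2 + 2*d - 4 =14*d^2 + 84*d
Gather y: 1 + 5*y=5*y + 1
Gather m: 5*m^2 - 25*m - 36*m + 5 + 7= 5*m^2 - 61*m + 12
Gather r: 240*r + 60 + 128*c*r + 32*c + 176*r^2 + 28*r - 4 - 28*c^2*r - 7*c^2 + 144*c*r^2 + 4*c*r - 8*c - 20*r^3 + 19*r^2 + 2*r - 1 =-7*c^2 + 24*c - 20*r^3 + r^2*(144*c + 195) + r*(-28*c^2 + 132*c + 270) + 55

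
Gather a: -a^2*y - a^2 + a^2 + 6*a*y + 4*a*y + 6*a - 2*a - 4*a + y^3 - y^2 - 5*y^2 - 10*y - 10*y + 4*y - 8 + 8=-a^2*y + 10*a*y + y^3 - 6*y^2 - 16*y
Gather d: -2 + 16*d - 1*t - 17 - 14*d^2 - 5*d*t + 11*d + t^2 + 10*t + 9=-14*d^2 + d*(27 - 5*t) + t^2 + 9*t - 10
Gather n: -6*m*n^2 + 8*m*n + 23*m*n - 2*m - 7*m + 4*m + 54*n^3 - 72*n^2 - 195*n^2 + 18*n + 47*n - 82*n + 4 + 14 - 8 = -5*m + 54*n^3 + n^2*(-6*m - 267) + n*(31*m - 17) + 10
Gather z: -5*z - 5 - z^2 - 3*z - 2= -z^2 - 8*z - 7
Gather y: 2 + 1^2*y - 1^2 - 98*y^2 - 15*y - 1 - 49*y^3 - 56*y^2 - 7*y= -49*y^3 - 154*y^2 - 21*y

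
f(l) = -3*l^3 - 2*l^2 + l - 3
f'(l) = -9*l^2 - 4*l + 1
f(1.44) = -14.67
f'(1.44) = -23.42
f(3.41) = -141.80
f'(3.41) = -117.29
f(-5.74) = 492.72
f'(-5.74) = -272.57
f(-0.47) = -3.60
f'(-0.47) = 0.89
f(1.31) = -11.87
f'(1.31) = -19.68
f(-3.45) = 92.94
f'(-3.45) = -92.32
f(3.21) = -119.63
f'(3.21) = -104.58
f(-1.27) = -1.35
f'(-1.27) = -8.44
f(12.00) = -5463.00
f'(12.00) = -1343.00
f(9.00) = -2343.00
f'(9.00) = -764.00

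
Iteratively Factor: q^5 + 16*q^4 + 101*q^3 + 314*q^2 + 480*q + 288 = (q + 3)*(q^4 + 13*q^3 + 62*q^2 + 128*q + 96) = (q + 3)*(q + 4)*(q^3 + 9*q^2 + 26*q + 24) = (q + 3)*(q + 4)^2*(q^2 + 5*q + 6) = (q + 3)^2*(q + 4)^2*(q + 2)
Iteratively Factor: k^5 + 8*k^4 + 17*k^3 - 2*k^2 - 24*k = (k + 4)*(k^4 + 4*k^3 + k^2 - 6*k) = (k - 1)*(k + 4)*(k^3 + 5*k^2 + 6*k) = (k - 1)*(k + 3)*(k + 4)*(k^2 + 2*k) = (k - 1)*(k + 2)*(k + 3)*(k + 4)*(k)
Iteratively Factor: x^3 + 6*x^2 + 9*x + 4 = (x + 1)*(x^2 + 5*x + 4) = (x + 1)*(x + 4)*(x + 1)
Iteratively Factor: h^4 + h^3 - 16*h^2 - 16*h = (h)*(h^3 + h^2 - 16*h - 16) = h*(h + 1)*(h^2 - 16) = h*(h - 4)*(h + 1)*(h + 4)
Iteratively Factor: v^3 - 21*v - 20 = (v + 4)*(v^2 - 4*v - 5) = (v + 1)*(v + 4)*(v - 5)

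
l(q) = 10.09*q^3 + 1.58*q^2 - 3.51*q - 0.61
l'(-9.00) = 2419.92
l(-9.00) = -7196.65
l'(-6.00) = 1067.25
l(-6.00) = -2102.11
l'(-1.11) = 30.28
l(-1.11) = -8.57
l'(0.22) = -1.35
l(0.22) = -1.20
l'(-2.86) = 235.05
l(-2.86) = -213.69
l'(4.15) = 530.93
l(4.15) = 733.20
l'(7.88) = 1900.99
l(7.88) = 5006.92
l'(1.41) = 61.13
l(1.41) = 25.87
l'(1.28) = 50.13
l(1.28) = 18.65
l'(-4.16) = 507.18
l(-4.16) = -685.06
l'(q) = 30.27*q^2 + 3.16*q - 3.51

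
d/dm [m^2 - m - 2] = 2*m - 1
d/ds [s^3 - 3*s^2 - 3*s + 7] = 3*s^2 - 6*s - 3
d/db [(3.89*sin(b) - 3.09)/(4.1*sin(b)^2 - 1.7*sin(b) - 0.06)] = (-15.949*sin(b)^2 + 25.338*sin(b) - 5.4864)*cos(b)/(16.81*sin(b)^4 - 13.94*sin(b)^3 + 2.398*sin(b)^2 + 0.204*sin(b) + 0.0036)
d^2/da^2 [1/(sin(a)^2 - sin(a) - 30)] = (4*sin(a)^4 - 3*sin(a)^3 + 115*sin(a)^2 - 24*sin(a) - 62)/(sin(a) + cos(a)^2 + 29)^3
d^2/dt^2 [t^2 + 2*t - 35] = 2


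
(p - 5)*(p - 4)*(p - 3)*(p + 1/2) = p^4 - 23*p^3/2 + 41*p^2 - 73*p/2 - 30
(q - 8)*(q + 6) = q^2 - 2*q - 48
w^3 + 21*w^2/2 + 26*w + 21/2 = (w + 1/2)*(w + 3)*(w + 7)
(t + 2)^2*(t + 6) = t^3 + 10*t^2 + 28*t + 24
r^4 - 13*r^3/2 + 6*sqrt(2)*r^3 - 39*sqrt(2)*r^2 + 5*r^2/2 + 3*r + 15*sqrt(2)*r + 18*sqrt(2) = (r - 6)*(r - 1)*(r + 1/2)*(r + 6*sqrt(2))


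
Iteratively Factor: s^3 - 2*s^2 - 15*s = (s + 3)*(s^2 - 5*s) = (s - 5)*(s + 3)*(s)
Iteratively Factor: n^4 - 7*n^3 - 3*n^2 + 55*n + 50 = (n + 2)*(n^3 - 9*n^2 + 15*n + 25) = (n + 1)*(n + 2)*(n^2 - 10*n + 25) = (n - 5)*(n + 1)*(n + 2)*(n - 5)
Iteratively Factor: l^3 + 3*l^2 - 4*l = (l - 1)*(l^2 + 4*l) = (l - 1)*(l + 4)*(l)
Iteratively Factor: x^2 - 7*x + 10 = (x - 5)*(x - 2)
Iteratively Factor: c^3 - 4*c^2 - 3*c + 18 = (c - 3)*(c^2 - c - 6) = (c - 3)*(c + 2)*(c - 3)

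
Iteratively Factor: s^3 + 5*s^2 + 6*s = (s)*(s^2 + 5*s + 6) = s*(s + 3)*(s + 2)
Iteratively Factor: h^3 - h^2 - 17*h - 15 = (h + 1)*(h^2 - 2*h - 15) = (h + 1)*(h + 3)*(h - 5)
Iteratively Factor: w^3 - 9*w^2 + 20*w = (w - 4)*(w^2 - 5*w) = (w - 5)*(w - 4)*(w)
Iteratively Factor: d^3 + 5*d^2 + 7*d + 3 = (d + 1)*(d^2 + 4*d + 3) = (d + 1)*(d + 3)*(d + 1)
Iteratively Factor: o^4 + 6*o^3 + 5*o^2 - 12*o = (o - 1)*(o^3 + 7*o^2 + 12*o) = (o - 1)*(o + 4)*(o^2 + 3*o) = o*(o - 1)*(o + 4)*(o + 3)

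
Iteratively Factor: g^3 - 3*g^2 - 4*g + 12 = (g + 2)*(g^2 - 5*g + 6) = (g - 3)*(g + 2)*(g - 2)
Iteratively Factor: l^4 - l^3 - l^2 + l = (l - 1)*(l^3 - l) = l*(l - 1)*(l^2 - 1) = l*(l - 1)^2*(l + 1)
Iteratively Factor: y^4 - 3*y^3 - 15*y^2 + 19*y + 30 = (y - 5)*(y^3 + 2*y^2 - 5*y - 6) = (y - 5)*(y + 3)*(y^2 - y - 2) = (y - 5)*(y + 1)*(y + 3)*(y - 2)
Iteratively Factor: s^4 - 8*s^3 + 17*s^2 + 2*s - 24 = (s - 3)*(s^3 - 5*s^2 + 2*s + 8) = (s - 3)*(s + 1)*(s^2 - 6*s + 8) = (s - 3)*(s - 2)*(s + 1)*(s - 4)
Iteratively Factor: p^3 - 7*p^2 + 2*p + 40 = (p - 5)*(p^2 - 2*p - 8) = (p - 5)*(p + 2)*(p - 4)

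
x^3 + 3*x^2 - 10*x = x*(x - 2)*(x + 5)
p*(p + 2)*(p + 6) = p^3 + 8*p^2 + 12*p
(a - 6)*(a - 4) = a^2 - 10*a + 24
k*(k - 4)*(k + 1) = k^3 - 3*k^2 - 4*k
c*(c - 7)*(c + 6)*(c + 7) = c^4 + 6*c^3 - 49*c^2 - 294*c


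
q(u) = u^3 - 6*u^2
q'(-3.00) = 63.00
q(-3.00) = -81.00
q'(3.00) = -9.00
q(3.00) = -27.00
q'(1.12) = -9.68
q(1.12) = -6.12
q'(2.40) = -11.52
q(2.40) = -20.74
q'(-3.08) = 65.42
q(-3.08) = -86.14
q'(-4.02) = 96.72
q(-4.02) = -161.93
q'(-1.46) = 23.91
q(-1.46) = -15.90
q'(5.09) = 16.64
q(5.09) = -23.58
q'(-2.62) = 52.03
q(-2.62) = -59.17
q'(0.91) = -8.44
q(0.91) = -4.22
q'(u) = 3*u^2 - 12*u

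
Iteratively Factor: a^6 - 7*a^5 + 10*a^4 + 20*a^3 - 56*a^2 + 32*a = (a - 2)*(a^5 - 5*a^4 + 20*a^2 - 16*a) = (a - 2)^2*(a^4 - 3*a^3 - 6*a^2 + 8*a) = (a - 4)*(a - 2)^2*(a^3 + a^2 - 2*a) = (a - 4)*(a - 2)^2*(a + 2)*(a^2 - a) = (a - 4)*(a - 2)^2*(a - 1)*(a + 2)*(a)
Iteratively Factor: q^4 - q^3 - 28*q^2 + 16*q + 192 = (q - 4)*(q^3 + 3*q^2 - 16*q - 48) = (q - 4)^2*(q^2 + 7*q + 12) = (q - 4)^2*(q + 3)*(q + 4)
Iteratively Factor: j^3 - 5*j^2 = (j - 5)*(j^2) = j*(j - 5)*(j)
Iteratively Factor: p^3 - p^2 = (p)*(p^2 - p) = p^2*(p - 1)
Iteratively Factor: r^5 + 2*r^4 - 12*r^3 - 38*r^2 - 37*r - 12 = (r - 4)*(r^4 + 6*r^3 + 12*r^2 + 10*r + 3) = (r - 4)*(r + 1)*(r^3 + 5*r^2 + 7*r + 3) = (r - 4)*(r + 1)^2*(r^2 + 4*r + 3) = (r - 4)*(r + 1)^2*(r + 3)*(r + 1)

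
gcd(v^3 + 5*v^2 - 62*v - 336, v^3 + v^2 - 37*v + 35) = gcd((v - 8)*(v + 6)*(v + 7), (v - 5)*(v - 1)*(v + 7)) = v + 7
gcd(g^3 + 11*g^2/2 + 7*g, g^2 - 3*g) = g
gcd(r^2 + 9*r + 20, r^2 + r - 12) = r + 4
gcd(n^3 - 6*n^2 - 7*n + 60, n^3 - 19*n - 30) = n^2 - 2*n - 15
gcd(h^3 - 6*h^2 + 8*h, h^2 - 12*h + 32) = h - 4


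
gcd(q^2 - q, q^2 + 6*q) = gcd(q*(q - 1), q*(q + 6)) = q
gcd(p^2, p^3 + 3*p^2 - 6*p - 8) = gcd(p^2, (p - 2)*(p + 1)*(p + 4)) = 1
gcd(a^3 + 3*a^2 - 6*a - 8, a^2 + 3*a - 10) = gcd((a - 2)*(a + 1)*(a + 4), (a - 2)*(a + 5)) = a - 2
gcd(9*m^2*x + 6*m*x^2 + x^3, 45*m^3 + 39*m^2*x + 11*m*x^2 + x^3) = 9*m^2 + 6*m*x + x^2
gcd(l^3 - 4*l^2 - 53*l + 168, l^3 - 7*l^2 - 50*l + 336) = l^2 - l - 56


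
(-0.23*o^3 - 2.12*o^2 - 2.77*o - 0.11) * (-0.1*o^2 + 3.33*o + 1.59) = 0.023*o^5 - 0.5539*o^4 - 7.1483*o^3 - 12.5839*o^2 - 4.7706*o - 0.1749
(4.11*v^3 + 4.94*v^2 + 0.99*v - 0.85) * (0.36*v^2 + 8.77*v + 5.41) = 1.4796*v^5 + 37.8231*v^4 + 65.9153*v^3 + 35.1017*v^2 - 2.0986*v - 4.5985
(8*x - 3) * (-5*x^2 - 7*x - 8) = -40*x^3 - 41*x^2 - 43*x + 24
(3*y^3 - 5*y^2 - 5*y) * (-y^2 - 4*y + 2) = -3*y^5 - 7*y^4 + 31*y^3 + 10*y^2 - 10*y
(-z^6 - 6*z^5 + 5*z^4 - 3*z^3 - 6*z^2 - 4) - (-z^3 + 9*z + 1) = -z^6 - 6*z^5 + 5*z^4 - 2*z^3 - 6*z^2 - 9*z - 5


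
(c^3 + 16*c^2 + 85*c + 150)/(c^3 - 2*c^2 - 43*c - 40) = (c^2 + 11*c + 30)/(c^2 - 7*c - 8)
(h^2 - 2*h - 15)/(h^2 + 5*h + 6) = (h - 5)/(h + 2)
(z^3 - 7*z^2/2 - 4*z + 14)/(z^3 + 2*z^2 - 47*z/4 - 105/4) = 2*(z^2 - 4)/(2*z^2 + 11*z + 15)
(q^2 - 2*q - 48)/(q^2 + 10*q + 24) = (q - 8)/(q + 4)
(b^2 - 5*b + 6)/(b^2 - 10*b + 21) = (b - 2)/(b - 7)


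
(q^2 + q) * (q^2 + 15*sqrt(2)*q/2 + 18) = q^4 + q^3 + 15*sqrt(2)*q^3/2 + 15*sqrt(2)*q^2/2 + 18*q^2 + 18*q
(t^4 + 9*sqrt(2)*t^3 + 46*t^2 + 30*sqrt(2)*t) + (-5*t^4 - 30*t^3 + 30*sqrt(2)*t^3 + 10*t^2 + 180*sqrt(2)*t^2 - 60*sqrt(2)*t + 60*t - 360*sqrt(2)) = -4*t^4 - 30*t^3 + 39*sqrt(2)*t^3 + 56*t^2 + 180*sqrt(2)*t^2 - 30*sqrt(2)*t + 60*t - 360*sqrt(2)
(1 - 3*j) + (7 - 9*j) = 8 - 12*j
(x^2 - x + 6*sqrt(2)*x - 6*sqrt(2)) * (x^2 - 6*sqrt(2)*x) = x^4 - x^3 - 72*x^2 + 72*x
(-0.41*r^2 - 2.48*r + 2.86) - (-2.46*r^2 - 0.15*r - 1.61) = 2.05*r^2 - 2.33*r + 4.47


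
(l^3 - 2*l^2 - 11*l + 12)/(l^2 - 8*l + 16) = (l^2 + 2*l - 3)/(l - 4)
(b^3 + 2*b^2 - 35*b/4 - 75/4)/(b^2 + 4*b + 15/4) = (2*b^2 - b - 15)/(2*b + 3)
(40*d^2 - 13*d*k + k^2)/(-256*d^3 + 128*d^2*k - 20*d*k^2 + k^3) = (-5*d + k)/(32*d^2 - 12*d*k + k^2)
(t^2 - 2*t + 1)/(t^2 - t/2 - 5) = 2*(-t^2 + 2*t - 1)/(-2*t^2 + t + 10)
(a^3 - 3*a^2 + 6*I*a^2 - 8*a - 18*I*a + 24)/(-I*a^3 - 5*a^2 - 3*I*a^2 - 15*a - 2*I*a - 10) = (I*a^3 + a^2*(-6 - 3*I) + a*(18 - 8*I) + 24*I)/(a^3 + a^2*(3 - 5*I) + a*(2 - 15*I) - 10*I)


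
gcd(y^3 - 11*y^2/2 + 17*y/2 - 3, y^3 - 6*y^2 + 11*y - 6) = y^2 - 5*y + 6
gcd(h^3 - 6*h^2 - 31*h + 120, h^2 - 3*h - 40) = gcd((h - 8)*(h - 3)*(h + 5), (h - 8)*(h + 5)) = h^2 - 3*h - 40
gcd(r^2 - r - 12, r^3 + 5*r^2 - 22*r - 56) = r - 4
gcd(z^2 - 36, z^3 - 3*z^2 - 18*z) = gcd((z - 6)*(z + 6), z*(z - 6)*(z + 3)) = z - 6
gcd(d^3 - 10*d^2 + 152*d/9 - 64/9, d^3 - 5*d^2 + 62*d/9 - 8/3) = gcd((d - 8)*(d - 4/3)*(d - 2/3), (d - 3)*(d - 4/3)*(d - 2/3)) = d^2 - 2*d + 8/9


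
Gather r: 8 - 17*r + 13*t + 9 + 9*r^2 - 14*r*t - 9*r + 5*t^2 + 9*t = 9*r^2 + r*(-14*t - 26) + 5*t^2 + 22*t + 17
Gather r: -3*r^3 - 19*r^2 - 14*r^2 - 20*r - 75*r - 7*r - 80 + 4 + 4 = -3*r^3 - 33*r^2 - 102*r - 72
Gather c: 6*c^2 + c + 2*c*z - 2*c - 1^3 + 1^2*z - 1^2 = 6*c^2 + c*(2*z - 1) + z - 2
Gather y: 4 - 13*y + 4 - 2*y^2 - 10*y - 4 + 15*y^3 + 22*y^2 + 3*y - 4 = 15*y^3 + 20*y^2 - 20*y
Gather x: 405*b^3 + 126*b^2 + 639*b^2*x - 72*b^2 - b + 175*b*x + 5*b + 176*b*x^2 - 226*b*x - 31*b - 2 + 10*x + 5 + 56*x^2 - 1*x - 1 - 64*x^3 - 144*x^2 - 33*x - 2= 405*b^3 + 54*b^2 - 27*b - 64*x^3 + x^2*(176*b - 88) + x*(639*b^2 - 51*b - 24)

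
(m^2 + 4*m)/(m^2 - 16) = m/(m - 4)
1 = 1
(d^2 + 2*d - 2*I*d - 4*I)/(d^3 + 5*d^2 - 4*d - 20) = (d - 2*I)/(d^2 + 3*d - 10)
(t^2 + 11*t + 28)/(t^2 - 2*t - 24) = (t + 7)/(t - 6)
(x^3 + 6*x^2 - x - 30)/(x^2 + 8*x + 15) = x - 2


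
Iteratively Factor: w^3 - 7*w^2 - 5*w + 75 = (w - 5)*(w^2 - 2*w - 15) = (w - 5)^2*(w + 3)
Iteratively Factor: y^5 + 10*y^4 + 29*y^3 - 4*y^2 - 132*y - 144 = (y + 2)*(y^4 + 8*y^3 + 13*y^2 - 30*y - 72) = (y + 2)*(y + 4)*(y^3 + 4*y^2 - 3*y - 18) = (y + 2)*(y + 3)*(y + 4)*(y^2 + y - 6) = (y - 2)*(y + 2)*(y + 3)*(y + 4)*(y + 3)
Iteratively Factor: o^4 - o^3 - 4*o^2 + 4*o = (o - 2)*(o^3 + o^2 - 2*o) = o*(o - 2)*(o^2 + o - 2) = o*(o - 2)*(o - 1)*(o + 2)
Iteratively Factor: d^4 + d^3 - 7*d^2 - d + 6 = (d - 1)*(d^3 + 2*d^2 - 5*d - 6) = (d - 1)*(d + 3)*(d^2 - d - 2) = (d - 1)*(d + 1)*(d + 3)*(d - 2)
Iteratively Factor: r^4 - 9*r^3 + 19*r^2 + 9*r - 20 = (r - 1)*(r^3 - 8*r^2 + 11*r + 20) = (r - 4)*(r - 1)*(r^2 - 4*r - 5) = (r - 5)*(r - 4)*(r - 1)*(r + 1)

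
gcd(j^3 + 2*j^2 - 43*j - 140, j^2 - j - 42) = j - 7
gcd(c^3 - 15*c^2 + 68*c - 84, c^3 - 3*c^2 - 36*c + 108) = c - 6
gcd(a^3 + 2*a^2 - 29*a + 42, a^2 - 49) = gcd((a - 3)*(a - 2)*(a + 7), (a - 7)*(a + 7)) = a + 7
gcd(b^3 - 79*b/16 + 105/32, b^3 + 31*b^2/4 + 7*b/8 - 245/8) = b^2 + 3*b/4 - 35/8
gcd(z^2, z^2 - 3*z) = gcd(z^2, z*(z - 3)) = z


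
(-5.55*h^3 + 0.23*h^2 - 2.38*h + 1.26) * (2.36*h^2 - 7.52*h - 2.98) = -13.098*h^5 + 42.2788*h^4 + 9.1926*h^3 + 20.1858*h^2 - 2.3828*h - 3.7548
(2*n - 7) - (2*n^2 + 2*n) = -2*n^2 - 7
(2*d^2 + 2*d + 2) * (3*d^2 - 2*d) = 6*d^4 + 2*d^3 + 2*d^2 - 4*d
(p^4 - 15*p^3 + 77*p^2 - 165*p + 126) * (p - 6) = p^5 - 21*p^4 + 167*p^3 - 627*p^2 + 1116*p - 756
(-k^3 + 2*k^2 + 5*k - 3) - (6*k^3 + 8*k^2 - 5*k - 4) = -7*k^3 - 6*k^2 + 10*k + 1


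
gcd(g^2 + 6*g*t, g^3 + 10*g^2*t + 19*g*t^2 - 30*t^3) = g + 6*t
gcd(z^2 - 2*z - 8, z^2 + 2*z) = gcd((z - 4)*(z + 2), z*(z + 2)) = z + 2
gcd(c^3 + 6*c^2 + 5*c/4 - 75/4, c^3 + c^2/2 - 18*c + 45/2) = c^2 + 7*c/2 - 15/2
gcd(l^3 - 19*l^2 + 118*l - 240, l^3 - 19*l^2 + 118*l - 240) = l^3 - 19*l^2 + 118*l - 240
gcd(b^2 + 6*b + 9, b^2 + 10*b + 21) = b + 3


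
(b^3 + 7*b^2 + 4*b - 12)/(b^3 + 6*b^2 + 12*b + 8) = (b^2 + 5*b - 6)/(b^2 + 4*b + 4)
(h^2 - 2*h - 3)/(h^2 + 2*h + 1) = (h - 3)/(h + 1)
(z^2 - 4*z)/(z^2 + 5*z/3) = 3*(z - 4)/(3*z + 5)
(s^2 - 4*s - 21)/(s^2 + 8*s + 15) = (s - 7)/(s + 5)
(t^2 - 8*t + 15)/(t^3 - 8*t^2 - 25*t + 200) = (t - 3)/(t^2 - 3*t - 40)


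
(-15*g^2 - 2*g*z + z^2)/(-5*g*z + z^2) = (3*g + z)/z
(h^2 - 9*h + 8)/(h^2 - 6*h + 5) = (h - 8)/(h - 5)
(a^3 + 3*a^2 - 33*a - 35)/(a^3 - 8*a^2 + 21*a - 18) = (a^3 + 3*a^2 - 33*a - 35)/(a^3 - 8*a^2 + 21*a - 18)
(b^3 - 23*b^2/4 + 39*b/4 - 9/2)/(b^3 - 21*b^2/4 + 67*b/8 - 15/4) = 2*(b - 3)/(2*b - 5)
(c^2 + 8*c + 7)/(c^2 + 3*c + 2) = (c + 7)/(c + 2)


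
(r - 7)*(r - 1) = r^2 - 8*r + 7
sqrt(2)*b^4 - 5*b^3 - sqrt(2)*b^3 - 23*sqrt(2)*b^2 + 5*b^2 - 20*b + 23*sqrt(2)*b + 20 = (b - 1)*(b - 5*sqrt(2))*(b + 2*sqrt(2))*(sqrt(2)*b + 1)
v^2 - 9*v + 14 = (v - 7)*(v - 2)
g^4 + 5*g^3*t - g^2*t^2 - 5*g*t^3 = g*(g - t)*(g + t)*(g + 5*t)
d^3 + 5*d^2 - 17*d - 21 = (d - 3)*(d + 1)*(d + 7)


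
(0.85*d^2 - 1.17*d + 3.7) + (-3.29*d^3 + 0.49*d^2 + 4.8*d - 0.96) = -3.29*d^3 + 1.34*d^2 + 3.63*d + 2.74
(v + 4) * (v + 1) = v^2 + 5*v + 4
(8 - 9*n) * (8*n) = -72*n^2 + 64*n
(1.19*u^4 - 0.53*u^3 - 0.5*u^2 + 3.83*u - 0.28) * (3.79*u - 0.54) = 4.5101*u^5 - 2.6513*u^4 - 1.6088*u^3 + 14.7857*u^2 - 3.1294*u + 0.1512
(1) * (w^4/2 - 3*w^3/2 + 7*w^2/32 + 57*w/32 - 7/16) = w^4/2 - 3*w^3/2 + 7*w^2/32 + 57*w/32 - 7/16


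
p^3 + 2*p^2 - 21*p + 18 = (p - 3)*(p - 1)*(p + 6)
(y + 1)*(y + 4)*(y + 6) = y^3 + 11*y^2 + 34*y + 24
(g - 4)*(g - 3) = g^2 - 7*g + 12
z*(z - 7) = z^2 - 7*z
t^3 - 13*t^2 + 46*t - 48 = (t - 8)*(t - 3)*(t - 2)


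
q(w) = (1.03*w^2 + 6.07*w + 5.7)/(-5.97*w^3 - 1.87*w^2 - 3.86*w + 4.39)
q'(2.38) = 0.21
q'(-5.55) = -0.00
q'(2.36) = 0.21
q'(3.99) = 0.05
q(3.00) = -0.18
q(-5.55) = 0.00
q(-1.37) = -0.03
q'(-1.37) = 0.10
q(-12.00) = 0.01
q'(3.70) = 0.06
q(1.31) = -0.89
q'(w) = (2.06*w + 6.07)/(-5.97*w^3 - 1.87*w^2 - 3.86*w + 4.39) + (1.03*w^2 + 6.07*w + 5.7)*(17.91*w^2 + 3.74*w + 3.86)/(-5.97*w^3 - 1.87*w^2 - 3.86*w + 4.39)^2 = (6.1491*w^4 + 72.4758*w^3 + 109.4621*w^2 + 30.3614*w + 48.6493)/(35.6409*w^6 + 22.3278*w^5 + 49.5853*w^4 - 37.9802*w^3 - 1.519*w^2 - 33.8908*w + 19.2721)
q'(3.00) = 0.10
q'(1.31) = 1.53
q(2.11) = -0.34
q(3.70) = -0.13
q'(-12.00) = 0.00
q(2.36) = -0.28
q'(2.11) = 0.30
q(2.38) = -0.27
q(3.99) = -0.11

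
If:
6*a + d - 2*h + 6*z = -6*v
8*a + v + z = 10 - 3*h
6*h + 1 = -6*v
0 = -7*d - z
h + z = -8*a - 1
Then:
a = -617/156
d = -217/78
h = 67/6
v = -34/3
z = 1519/78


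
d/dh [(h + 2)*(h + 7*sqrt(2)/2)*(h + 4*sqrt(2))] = 3*h^2 + 4*h + 15*sqrt(2)*h + 15*sqrt(2) + 28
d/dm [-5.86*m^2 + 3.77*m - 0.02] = 3.77 - 11.72*m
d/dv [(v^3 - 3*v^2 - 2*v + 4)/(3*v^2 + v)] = (3*v^4 + 2*v^3 + 3*v^2 - 24*v - 4)/(v^2*(9*v^2 + 6*v + 1))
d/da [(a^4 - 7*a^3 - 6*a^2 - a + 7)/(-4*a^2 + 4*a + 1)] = (-8*a^5 + 40*a^4 - 52*a^3 - 49*a^2 + 44*a - 29)/(16*a^4 - 32*a^3 + 8*a^2 + 8*a + 1)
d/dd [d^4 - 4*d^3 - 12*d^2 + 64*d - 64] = 4*d^3 - 12*d^2 - 24*d + 64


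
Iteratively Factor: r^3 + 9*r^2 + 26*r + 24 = (r + 4)*(r^2 + 5*r + 6) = (r + 3)*(r + 4)*(r + 2)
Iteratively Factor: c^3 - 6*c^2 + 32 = (c + 2)*(c^2 - 8*c + 16) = (c - 4)*(c + 2)*(c - 4)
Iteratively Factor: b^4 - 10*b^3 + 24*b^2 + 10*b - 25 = (b - 5)*(b^3 - 5*b^2 - b + 5) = (b - 5)*(b + 1)*(b^2 - 6*b + 5) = (b - 5)^2*(b + 1)*(b - 1)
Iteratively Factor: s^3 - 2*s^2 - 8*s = (s)*(s^2 - 2*s - 8) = s*(s - 4)*(s + 2)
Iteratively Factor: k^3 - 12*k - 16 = (k + 2)*(k^2 - 2*k - 8) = (k + 2)^2*(k - 4)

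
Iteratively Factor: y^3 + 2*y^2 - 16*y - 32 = (y + 2)*(y^2 - 16) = (y + 2)*(y + 4)*(y - 4)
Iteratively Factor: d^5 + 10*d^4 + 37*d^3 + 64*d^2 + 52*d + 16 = (d + 1)*(d^4 + 9*d^3 + 28*d^2 + 36*d + 16) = (d + 1)*(d + 2)*(d^3 + 7*d^2 + 14*d + 8) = (d + 1)^2*(d + 2)*(d^2 + 6*d + 8) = (d + 1)^2*(d + 2)^2*(d + 4)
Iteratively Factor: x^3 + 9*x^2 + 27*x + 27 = (x + 3)*(x^2 + 6*x + 9) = (x + 3)^2*(x + 3)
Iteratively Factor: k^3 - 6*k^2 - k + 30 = (k + 2)*(k^2 - 8*k + 15) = (k - 3)*(k + 2)*(k - 5)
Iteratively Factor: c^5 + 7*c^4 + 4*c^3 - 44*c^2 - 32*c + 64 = (c - 2)*(c^4 + 9*c^3 + 22*c^2 - 32) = (c - 2)*(c + 2)*(c^3 + 7*c^2 + 8*c - 16) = (c - 2)*(c + 2)*(c + 4)*(c^2 + 3*c - 4) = (c - 2)*(c + 2)*(c + 4)^2*(c - 1)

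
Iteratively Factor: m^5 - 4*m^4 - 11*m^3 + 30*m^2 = (m)*(m^4 - 4*m^3 - 11*m^2 + 30*m) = m*(m - 5)*(m^3 + m^2 - 6*m) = m*(m - 5)*(m - 2)*(m^2 + 3*m) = m^2*(m - 5)*(m - 2)*(m + 3)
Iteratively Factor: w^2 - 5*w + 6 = (w - 2)*(w - 3)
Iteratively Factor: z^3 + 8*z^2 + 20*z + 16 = (z + 2)*(z^2 + 6*z + 8) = (z + 2)*(z + 4)*(z + 2)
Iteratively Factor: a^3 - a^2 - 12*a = (a + 3)*(a^2 - 4*a) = a*(a + 3)*(a - 4)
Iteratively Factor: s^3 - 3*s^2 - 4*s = (s + 1)*(s^2 - 4*s) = (s - 4)*(s + 1)*(s)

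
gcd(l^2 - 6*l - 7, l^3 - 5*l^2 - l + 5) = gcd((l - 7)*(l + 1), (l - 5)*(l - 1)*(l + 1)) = l + 1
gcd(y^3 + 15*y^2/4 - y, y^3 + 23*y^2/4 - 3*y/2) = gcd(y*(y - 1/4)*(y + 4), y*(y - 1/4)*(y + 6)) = y^2 - y/4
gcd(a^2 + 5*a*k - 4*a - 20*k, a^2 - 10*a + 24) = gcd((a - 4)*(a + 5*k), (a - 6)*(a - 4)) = a - 4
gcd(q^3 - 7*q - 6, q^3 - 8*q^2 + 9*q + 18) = q^2 - 2*q - 3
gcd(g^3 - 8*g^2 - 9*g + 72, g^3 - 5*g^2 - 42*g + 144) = g^2 - 11*g + 24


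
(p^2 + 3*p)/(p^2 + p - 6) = p/(p - 2)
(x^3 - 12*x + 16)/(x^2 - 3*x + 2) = (x^2 + 2*x - 8)/(x - 1)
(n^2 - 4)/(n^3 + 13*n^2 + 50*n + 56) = (n - 2)/(n^2 + 11*n + 28)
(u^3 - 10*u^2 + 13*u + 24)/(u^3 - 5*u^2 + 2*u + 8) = (u^2 - 11*u + 24)/(u^2 - 6*u + 8)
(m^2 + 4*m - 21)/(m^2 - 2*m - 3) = (m + 7)/(m + 1)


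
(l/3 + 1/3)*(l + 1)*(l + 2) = l^3/3 + 4*l^2/3 + 5*l/3 + 2/3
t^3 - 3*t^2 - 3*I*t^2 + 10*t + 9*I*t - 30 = (t - 3)*(t - 5*I)*(t + 2*I)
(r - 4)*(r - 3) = r^2 - 7*r + 12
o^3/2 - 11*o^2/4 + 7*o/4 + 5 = (o/2 + 1/2)*(o - 4)*(o - 5/2)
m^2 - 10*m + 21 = (m - 7)*(m - 3)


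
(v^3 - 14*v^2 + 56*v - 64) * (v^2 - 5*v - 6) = v^5 - 19*v^4 + 120*v^3 - 260*v^2 - 16*v + 384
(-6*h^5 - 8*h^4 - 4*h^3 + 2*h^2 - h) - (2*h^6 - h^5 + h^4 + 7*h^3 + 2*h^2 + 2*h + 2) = -2*h^6 - 5*h^5 - 9*h^4 - 11*h^3 - 3*h - 2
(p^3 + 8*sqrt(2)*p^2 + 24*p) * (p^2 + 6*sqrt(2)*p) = p^5 + 14*sqrt(2)*p^4 + 120*p^3 + 144*sqrt(2)*p^2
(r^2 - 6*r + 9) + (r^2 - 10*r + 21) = 2*r^2 - 16*r + 30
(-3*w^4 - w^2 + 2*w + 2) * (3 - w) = 3*w^5 - 9*w^4 + w^3 - 5*w^2 + 4*w + 6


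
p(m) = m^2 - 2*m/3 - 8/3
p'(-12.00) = -24.67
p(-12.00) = 149.33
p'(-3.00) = -6.67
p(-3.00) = 8.33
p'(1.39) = 2.11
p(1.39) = -1.66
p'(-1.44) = -3.55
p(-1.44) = 0.37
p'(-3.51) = -7.69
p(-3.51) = 11.99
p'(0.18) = -0.31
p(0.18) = -2.75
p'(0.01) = -0.65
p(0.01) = -2.67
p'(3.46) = 6.25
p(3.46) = 7.00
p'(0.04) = -0.59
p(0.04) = -2.69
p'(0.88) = 1.09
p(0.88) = -2.48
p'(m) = 2*m - 2/3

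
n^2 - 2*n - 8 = (n - 4)*(n + 2)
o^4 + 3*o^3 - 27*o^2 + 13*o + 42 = (o - 3)*(o - 2)*(o + 1)*(o + 7)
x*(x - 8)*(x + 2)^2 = x^4 - 4*x^3 - 28*x^2 - 32*x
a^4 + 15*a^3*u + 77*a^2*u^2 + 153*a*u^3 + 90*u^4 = (a + u)*(a + 3*u)*(a + 5*u)*(a + 6*u)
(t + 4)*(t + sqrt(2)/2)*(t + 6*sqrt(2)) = t^3 + 4*t^2 + 13*sqrt(2)*t^2/2 + 6*t + 26*sqrt(2)*t + 24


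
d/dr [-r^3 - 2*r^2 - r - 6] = -3*r^2 - 4*r - 1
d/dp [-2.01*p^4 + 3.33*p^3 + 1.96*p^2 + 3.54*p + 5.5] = -8.04*p^3 + 9.99*p^2 + 3.92*p + 3.54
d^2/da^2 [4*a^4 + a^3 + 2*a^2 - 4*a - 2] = 48*a^2 + 6*a + 4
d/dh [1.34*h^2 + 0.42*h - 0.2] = 2.68*h + 0.42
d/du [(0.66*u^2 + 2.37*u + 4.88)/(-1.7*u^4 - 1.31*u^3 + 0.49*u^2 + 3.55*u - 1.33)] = (2.244*u^5 + 12.9516*u^4 + 39.3934*u^3 + 20.3601*u^2 - 6.538*u - 20.4761)/(2.89*u^8 + 4.454*u^7 + 0.0501000000000003*u^6 - 13.3538*u^5 - 4.5389*u^4 + 6.9636*u^3 + 11.2991*u^2 - 9.443*u + 1.7689)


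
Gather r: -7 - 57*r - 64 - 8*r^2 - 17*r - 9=-8*r^2 - 74*r - 80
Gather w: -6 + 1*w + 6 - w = 0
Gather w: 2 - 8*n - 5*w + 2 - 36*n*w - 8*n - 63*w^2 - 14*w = -16*n - 63*w^2 + w*(-36*n - 19) + 4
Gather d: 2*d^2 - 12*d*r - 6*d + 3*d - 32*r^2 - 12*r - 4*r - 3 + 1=2*d^2 + d*(-12*r - 3) - 32*r^2 - 16*r - 2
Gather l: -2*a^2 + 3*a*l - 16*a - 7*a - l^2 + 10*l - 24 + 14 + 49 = -2*a^2 - 23*a - l^2 + l*(3*a + 10) + 39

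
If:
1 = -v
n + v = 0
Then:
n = 1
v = -1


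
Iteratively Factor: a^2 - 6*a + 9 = (a - 3)*(a - 3)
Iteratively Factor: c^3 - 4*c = (c)*(c^2 - 4) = c*(c + 2)*(c - 2)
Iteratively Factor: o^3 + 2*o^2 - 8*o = (o + 4)*(o^2 - 2*o) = (o - 2)*(o + 4)*(o)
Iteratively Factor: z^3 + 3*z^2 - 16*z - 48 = (z - 4)*(z^2 + 7*z + 12) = (z - 4)*(z + 4)*(z + 3)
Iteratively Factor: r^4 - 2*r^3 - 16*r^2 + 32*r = (r)*(r^3 - 2*r^2 - 16*r + 32) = r*(r - 2)*(r^2 - 16) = r*(r - 4)*(r - 2)*(r + 4)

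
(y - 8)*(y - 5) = y^2 - 13*y + 40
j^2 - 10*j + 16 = (j - 8)*(j - 2)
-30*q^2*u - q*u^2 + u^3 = u*(-6*q + u)*(5*q + u)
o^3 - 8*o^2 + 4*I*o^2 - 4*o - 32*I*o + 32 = (o - 8)*(o + 2*I)^2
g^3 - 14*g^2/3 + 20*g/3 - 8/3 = (g - 2)^2*(g - 2/3)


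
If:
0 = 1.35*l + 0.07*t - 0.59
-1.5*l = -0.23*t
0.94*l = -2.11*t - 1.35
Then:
No Solution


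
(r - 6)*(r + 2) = r^2 - 4*r - 12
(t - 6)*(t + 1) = t^2 - 5*t - 6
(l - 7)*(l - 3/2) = l^2 - 17*l/2 + 21/2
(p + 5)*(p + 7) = p^2 + 12*p + 35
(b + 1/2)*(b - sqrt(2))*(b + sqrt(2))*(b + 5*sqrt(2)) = b^4 + b^3/2 + 5*sqrt(2)*b^3 - 2*b^2 + 5*sqrt(2)*b^2/2 - 10*sqrt(2)*b - b - 5*sqrt(2)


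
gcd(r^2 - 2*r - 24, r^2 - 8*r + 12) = r - 6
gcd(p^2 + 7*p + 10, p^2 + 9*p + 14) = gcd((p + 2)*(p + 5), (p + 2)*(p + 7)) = p + 2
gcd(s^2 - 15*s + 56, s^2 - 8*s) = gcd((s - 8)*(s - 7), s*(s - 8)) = s - 8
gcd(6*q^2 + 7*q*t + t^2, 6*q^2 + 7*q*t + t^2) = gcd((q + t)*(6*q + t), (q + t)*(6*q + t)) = 6*q^2 + 7*q*t + t^2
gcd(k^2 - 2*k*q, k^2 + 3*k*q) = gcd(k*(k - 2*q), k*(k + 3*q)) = k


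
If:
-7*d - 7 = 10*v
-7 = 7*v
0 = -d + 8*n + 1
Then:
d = 3/7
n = -1/14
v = -1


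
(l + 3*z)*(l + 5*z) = l^2 + 8*l*z + 15*z^2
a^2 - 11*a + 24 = (a - 8)*(a - 3)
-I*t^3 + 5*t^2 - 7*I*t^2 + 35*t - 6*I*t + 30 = (t + 6)*(t + 5*I)*(-I*t - I)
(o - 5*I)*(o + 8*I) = o^2 + 3*I*o + 40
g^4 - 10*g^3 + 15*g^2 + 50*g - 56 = (g - 7)*(g - 4)*(g - 1)*(g + 2)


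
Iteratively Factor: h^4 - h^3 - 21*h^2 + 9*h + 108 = (h + 3)*(h^3 - 4*h^2 - 9*h + 36) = (h - 3)*(h + 3)*(h^2 - h - 12) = (h - 3)*(h + 3)^2*(h - 4)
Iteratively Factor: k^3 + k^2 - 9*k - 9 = (k - 3)*(k^2 + 4*k + 3) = (k - 3)*(k + 3)*(k + 1)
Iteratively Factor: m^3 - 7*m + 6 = (m + 3)*(m^2 - 3*m + 2) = (m - 2)*(m + 3)*(m - 1)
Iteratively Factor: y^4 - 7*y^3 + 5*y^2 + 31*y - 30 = (y - 3)*(y^3 - 4*y^2 - 7*y + 10) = (y - 3)*(y + 2)*(y^2 - 6*y + 5) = (y - 5)*(y - 3)*(y + 2)*(y - 1)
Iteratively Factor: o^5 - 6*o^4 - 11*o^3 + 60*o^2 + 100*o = (o + 2)*(o^4 - 8*o^3 + 5*o^2 + 50*o) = (o - 5)*(o + 2)*(o^3 - 3*o^2 - 10*o) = (o - 5)*(o + 2)^2*(o^2 - 5*o) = (o - 5)^2*(o + 2)^2*(o)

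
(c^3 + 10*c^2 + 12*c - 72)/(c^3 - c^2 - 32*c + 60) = (c + 6)/(c - 5)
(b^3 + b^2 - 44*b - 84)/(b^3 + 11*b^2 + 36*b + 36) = (b - 7)/(b + 3)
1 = 1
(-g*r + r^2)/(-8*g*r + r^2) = (g - r)/(8*g - r)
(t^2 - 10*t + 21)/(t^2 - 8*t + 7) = (t - 3)/(t - 1)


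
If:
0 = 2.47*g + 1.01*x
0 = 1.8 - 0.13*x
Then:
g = -5.66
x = 13.85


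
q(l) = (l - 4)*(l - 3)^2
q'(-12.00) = 705.00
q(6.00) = 18.00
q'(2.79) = 0.55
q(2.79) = -0.05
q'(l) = (l - 4)*(2*l - 6) + (l - 3)^2 = (l - 3)*(3*l - 11)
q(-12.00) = -3600.00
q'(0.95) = 16.71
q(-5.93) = -791.87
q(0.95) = -12.82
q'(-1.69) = 75.37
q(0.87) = -14.20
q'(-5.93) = 257.09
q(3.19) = -0.03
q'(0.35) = 26.37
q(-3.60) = -331.06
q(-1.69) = -125.16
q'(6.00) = 21.00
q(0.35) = -25.63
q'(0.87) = 17.87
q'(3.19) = -0.27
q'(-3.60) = 143.88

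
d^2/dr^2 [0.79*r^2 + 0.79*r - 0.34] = 1.58000000000000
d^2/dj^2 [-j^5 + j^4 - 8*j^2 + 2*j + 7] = -20*j^3 + 12*j^2 - 16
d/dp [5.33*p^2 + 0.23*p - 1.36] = 10.66*p + 0.23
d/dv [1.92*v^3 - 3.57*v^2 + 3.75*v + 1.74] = 5.76*v^2 - 7.14*v + 3.75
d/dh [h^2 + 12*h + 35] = 2*h + 12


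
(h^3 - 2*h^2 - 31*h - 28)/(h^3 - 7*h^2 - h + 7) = (h + 4)/(h - 1)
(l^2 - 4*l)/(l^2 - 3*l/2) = 2*(l - 4)/(2*l - 3)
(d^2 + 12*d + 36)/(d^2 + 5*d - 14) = (d^2 + 12*d + 36)/(d^2 + 5*d - 14)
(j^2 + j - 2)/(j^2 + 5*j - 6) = (j + 2)/(j + 6)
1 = 1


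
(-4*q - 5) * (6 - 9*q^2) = 36*q^3 + 45*q^2 - 24*q - 30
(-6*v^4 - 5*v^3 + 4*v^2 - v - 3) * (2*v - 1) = -12*v^5 - 4*v^4 + 13*v^3 - 6*v^2 - 5*v + 3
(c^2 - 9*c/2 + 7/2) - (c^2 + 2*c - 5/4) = 19/4 - 13*c/2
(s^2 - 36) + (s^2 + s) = 2*s^2 + s - 36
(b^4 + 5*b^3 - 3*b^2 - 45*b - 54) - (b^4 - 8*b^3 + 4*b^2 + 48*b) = 13*b^3 - 7*b^2 - 93*b - 54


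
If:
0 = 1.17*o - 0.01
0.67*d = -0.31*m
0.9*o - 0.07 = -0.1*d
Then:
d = 0.62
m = -1.35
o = 0.01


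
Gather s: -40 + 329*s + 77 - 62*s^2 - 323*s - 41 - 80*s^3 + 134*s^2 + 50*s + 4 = -80*s^3 + 72*s^2 + 56*s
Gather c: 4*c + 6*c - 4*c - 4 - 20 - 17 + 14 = 6*c - 27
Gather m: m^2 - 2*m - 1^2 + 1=m^2 - 2*m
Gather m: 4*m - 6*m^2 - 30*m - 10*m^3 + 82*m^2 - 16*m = -10*m^3 + 76*m^2 - 42*m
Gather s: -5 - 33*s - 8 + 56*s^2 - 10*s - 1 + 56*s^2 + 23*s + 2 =112*s^2 - 20*s - 12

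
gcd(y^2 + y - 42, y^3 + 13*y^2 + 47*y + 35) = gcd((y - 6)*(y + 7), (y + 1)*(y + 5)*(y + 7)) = y + 7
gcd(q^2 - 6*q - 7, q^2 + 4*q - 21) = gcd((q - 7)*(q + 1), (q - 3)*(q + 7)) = 1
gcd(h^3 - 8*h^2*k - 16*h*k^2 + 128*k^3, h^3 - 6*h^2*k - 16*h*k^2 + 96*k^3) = h^2 - 16*k^2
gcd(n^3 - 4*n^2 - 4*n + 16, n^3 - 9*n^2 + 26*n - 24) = n^2 - 6*n + 8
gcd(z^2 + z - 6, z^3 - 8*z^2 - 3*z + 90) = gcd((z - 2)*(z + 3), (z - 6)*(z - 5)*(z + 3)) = z + 3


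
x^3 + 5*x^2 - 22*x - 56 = (x - 4)*(x + 2)*(x + 7)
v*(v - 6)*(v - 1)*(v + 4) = v^4 - 3*v^3 - 22*v^2 + 24*v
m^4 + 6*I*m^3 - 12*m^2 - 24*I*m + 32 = (m - 2)*(m + 2)*(m + 2*I)*(m + 4*I)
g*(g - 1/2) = g^2 - g/2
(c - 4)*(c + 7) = c^2 + 3*c - 28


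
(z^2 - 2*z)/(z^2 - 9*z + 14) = z/(z - 7)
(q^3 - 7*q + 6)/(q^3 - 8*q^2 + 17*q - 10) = (q + 3)/(q - 5)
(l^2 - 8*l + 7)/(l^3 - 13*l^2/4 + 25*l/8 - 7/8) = 8*(l - 7)/(8*l^2 - 18*l + 7)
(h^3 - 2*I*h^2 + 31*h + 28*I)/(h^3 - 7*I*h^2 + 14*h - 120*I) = (h^2 - 6*I*h + 7)/(h^2 - 11*I*h - 30)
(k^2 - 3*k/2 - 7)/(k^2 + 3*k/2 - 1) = (2*k - 7)/(2*k - 1)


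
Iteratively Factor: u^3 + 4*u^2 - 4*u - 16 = (u + 4)*(u^2 - 4) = (u + 2)*(u + 4)*(u - 2)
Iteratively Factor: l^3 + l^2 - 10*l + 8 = (l - 1)*(l^2 + 2*l - 8) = (l - 2)*(l - 1)*(l + 4)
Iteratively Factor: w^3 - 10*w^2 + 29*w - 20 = (w - 1)*(w^2 - 9*w + 20) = (w - 4)*(w - 1)*(w - 5)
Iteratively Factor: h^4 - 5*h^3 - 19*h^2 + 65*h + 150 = (h + 2)*(h^3 - 7*h^2 - 5*h + 75) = (h - 5)*(h + 2)*(h^2 - 2*h - 15) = (h - 5)*(h + 2)*(h + 3)*(h - 5)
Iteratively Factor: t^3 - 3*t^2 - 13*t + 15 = (t - 5)*(t^2 + 2*t - 3) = (t - 5)*(t - 1)*(t + 3)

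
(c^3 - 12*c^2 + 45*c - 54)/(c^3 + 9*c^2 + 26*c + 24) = (c^3 - 12*c^2 + 45*c - 54)/(c^3 + 9*c^2 + 26*c + 24)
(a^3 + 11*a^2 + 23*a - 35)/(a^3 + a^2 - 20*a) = (a^2 + 6*a - 7)/(a*(a - 4))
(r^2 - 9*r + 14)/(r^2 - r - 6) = (-r^2 + 9*r - 14)/(-r^2 + r + 6)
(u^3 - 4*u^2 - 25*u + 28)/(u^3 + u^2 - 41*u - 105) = (u^2 + 3*u - 4)/(u^2 + 8*u + 15)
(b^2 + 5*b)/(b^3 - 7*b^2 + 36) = b*(b + 5)/(b^3 - 7*b^2 + 36)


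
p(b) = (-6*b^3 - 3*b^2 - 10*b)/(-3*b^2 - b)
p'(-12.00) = 1.98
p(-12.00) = -23.94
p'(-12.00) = 1.98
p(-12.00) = -23.94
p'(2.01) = 1.41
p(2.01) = 5.73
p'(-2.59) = 1.37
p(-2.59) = -6.27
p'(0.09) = -15.98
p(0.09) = 8.12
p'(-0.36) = -4529.25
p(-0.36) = -121.22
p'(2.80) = 1.67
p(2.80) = 6.96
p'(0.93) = -0.02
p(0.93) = 4.74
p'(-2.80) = 1.47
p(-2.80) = -6.57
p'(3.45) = 1.77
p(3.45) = 8.09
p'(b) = (6*b + 1)*(-6*b^3 - 3*b^2 - 10*b)/(-3*b^2 - b)^2 + (-18*b^2 - 6*b - 10)/(-3*b^2 - b)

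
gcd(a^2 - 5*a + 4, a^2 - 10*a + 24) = a - 4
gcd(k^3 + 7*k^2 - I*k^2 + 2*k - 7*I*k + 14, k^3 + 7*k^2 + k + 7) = k^2 + k*(7 + I) + 7*I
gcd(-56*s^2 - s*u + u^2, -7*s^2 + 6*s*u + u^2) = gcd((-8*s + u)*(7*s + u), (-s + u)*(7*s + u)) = 7*s + u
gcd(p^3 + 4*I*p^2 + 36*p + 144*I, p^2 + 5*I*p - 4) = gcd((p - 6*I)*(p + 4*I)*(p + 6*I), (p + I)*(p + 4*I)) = p + 4*I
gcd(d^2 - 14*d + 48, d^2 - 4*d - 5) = 1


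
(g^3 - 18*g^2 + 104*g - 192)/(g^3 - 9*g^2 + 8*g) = (g^2 - 10*g + 24)/(g*(g - 1))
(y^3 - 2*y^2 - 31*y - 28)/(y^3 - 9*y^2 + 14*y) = (y^2 + 5*y + 4)/(y*(y - 2))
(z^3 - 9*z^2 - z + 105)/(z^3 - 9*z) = (z^2 - 12*z + 35)/(z*(z - 3))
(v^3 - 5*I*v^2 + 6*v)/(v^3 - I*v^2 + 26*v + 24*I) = v/(v + 4*I)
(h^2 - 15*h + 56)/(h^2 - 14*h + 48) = (h - 7)/(h - 6)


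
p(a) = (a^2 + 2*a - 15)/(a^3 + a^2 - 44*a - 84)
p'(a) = (2*a + 2)/(a^3 + a^2 - 44*a - 84) + (-3*a^2 - 2*a + 44)*(a^2 + 2*a - 15)/(a^3 + a^2 - 44*a - 84)^2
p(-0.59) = 0.27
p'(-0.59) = -0.22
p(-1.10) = 0.45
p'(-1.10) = -0.53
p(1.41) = 0.07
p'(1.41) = -0.05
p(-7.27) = -0.24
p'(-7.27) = -0.12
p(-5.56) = 0.24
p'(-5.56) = -0.93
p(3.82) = -0.04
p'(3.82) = -0.05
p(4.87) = -0.12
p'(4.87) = -0.10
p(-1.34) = 0.62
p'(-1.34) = -0.97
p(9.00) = 0.25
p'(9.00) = -0.11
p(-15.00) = -0.07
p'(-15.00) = -0.00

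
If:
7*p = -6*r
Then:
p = -6*r/7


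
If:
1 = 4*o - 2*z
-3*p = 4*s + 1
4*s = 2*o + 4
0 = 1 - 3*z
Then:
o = 5/12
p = -35/18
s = 29/24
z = 1/3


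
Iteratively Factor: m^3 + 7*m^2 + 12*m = (m + 4)*(m^2 + 3*m) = m*(m + 4)*(m + 3)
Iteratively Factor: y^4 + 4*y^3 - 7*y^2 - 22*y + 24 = (y - 1)*(y^3 + 5*y^2 - 2*y - 24) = (y - 1)*(y + 4)*(y^2 + y - 6) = (y - 1)*(y + 3)*(y + 4)*(y - 2)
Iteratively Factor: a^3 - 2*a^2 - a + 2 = (a + 1)*(a^2 - 3*a + 2) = (a - 1)*(a + 1)*(a - 2)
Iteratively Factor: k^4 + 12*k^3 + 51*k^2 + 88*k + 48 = (k + 1)*(k^3 + 11*k^2 + 40*k + 48) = (k + 1)*(k + 4)*(k^2 + 7*k + 12) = (k + 1)*(k + 4)^2*(k + 3)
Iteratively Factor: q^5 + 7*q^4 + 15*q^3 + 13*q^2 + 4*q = (q)*(q^4 + 7*q^3 + 15*q^2 + 13*q + 4) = q*(q + 4)*(q^3 + 3*q^2 + 3*q + 1) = q*(q + 1)*(q + 4)*(q^2 + 2*q + 1) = q*(q + 1)^2*(q + 4)*(q + 1)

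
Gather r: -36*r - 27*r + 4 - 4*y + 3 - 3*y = -63*r - 7*y + 7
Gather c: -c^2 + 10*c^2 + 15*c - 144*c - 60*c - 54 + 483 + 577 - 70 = 9*c^2 - 189*c + 936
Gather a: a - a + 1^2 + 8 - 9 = 0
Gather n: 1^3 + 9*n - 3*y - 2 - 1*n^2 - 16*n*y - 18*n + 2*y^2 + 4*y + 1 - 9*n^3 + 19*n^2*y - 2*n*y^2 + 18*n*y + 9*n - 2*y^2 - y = -9*n^3 + n^2*(19*y - 1) + n*(-2*y^2 + 2*y)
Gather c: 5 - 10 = -5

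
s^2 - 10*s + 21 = (s - 7)*(s - 3)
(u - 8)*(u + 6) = u^2 - 2*u - 48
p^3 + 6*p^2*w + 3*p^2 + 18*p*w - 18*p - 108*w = (p - 3)*(p + 6)*(p + 6*w)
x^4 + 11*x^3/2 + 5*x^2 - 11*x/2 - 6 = (x - 1)*(x + 1)*(x + 3/2)*(x + 4)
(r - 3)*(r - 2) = r^2 - 5*r + 6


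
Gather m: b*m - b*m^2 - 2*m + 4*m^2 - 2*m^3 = -2*m^3 + m^2*(4 - b) + m*(b - 2)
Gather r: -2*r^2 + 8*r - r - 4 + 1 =-2*r^2 + 7*r - 3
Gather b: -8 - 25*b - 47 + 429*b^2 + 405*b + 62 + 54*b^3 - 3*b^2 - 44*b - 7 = 54*b^3 + 426*b^2 + 336*b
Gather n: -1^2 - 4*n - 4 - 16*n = -20*n - 5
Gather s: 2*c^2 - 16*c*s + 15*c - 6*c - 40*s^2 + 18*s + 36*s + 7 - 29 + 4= 2*c^2 + 9*c - 40*s^2 + s*(54 - 16*c) - 18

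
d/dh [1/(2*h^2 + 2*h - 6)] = (-h - 1/2)/(h^2 + h - 3)^2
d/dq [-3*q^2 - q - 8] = -6*q - 1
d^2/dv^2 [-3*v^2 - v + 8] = -6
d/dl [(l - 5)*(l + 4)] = 2*l - 1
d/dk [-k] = -1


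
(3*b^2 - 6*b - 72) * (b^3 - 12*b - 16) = 3*b^5 - 6*b^4 - 108*b^3 + 24*b^2 + 960*b + 1152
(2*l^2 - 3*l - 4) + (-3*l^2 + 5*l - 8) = -l^2 + 2*l - 12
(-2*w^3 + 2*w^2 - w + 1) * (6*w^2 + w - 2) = -12*w^5 + 10*w^4 + w^2 + 3*w - 2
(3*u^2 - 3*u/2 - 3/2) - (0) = 3*u^2 - 3*u/2 - 3/2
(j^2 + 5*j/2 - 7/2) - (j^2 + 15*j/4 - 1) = -5*j/4 - 5/2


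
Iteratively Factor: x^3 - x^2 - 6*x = (x)*(x^2 - x - 6) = x*(x + 2)*(x - 3)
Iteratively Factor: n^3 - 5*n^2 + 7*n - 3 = (n - 3)*(n^2 - 2*n + 1) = (n - 3)*(n - 1)*(n - 1)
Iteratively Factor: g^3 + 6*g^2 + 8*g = (g + 2)*(g^2 + 4*g) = g*(g + 2)*(g + 4)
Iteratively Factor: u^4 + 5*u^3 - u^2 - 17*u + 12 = (u - 1)*(u^3 + 6*u^2 + 5*u - 12) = (u - 1)^2*(u^2 + 7*u + 12) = (u - 1)^2*(u + 3)*(u + 4)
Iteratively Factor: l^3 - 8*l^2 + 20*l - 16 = (l - 2)*(l^2 - 6*l + 8) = (l - 2)^2*(l - 4)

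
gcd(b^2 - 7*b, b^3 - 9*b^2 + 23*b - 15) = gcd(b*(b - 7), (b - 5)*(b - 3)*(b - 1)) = 1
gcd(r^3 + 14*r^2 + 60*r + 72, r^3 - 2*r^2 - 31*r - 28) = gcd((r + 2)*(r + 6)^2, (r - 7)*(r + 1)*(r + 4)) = 1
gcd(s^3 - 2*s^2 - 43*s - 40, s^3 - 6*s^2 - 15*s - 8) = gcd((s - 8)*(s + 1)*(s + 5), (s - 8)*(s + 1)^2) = s^2 - 7*s - 8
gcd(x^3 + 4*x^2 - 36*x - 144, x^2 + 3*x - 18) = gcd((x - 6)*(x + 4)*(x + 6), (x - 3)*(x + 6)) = x + 6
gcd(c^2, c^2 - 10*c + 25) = 1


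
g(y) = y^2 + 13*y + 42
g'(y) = 2*y + 13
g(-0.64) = 34.09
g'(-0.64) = 11.72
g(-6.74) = -0.19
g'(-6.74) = -0.48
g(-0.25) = 38.81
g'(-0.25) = 12.50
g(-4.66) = 3.14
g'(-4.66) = 3.68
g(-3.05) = 11.65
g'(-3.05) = 6.90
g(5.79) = 150.79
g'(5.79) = 24.58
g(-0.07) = 41.09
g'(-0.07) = 12.86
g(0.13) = 43.71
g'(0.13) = 13.26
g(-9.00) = 6.00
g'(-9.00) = -5.00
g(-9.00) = 6.00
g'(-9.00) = -5.00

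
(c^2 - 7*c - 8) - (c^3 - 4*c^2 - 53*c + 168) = -c^3 + 5*c^2 + 46*c - 176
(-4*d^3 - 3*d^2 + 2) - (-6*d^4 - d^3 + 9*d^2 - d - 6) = 6*d^4 - 3*d^3 - 12*d^2 + d + 8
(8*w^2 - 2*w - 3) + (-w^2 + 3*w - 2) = 7*w^2 + w - 5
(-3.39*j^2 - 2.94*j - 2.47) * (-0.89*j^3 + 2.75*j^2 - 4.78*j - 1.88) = 3.0171*j^5 - 6.7059*j^4 + 10.3175*j^3 + 13.6339*j^2 + 17.3338*j + 4.6436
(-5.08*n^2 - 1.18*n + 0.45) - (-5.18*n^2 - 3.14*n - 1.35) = 0.0999999999999996*n^2 + 1.96*n + 1.8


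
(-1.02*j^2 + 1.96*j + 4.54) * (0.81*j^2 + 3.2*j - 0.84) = -0.8262*j^4 - 1.6764*j^3 + 10.8062*j^2 + 12.8816*j - 3.8136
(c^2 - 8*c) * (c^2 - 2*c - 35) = c^4 - 10*c^3 - 19*c^2 + 280*c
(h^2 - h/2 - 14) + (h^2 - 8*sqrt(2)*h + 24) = 2*h^2 - 8*sqrt(2)*h - h/2 + 10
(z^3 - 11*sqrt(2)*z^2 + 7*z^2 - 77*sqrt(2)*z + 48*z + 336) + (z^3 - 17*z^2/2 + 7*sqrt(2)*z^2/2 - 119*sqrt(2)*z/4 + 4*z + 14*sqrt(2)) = 2*z^3 - 15*sqrt(2)*z^2/2 - 3*z^2/2 - 427*sqrt(2)*z/4 + 52*z + 14*sqrt(2) + 336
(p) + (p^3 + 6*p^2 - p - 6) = p^3 + 6*p^2 - 6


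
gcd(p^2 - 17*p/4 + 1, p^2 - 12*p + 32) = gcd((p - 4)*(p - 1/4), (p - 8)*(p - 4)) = p - 4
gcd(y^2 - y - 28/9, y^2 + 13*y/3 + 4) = y + 4/3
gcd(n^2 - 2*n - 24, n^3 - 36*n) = n - 6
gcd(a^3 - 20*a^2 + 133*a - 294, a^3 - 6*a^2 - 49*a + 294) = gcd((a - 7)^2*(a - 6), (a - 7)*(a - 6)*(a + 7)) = a^2 - 13*a + 42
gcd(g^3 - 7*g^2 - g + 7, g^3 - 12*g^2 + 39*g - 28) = g^2 - 8*g + 7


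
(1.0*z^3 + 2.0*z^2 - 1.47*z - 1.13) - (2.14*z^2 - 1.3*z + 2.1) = 1.0*z^3 - 0.14*z^2 - 0.17*z - 3.23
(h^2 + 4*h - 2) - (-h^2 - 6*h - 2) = 2*h^2 + 10*h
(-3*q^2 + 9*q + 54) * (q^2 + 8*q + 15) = -3*q^4 - 15*q^3 + 81*q^2 + 567*q + 810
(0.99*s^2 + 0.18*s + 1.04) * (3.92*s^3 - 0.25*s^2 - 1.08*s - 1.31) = 3.8808*s^5 + 0.4581*s^4 + 2.9626*s^3 - 1.7513*s^2 - 1.359*s - 1.3624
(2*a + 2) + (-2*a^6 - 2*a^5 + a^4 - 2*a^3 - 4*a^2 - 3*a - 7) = -2*a^6 - 2*a^5 + a^4 - 2*a^3 - 4*a^2 - a - 5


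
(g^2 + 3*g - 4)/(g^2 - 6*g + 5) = (g + 4)/(g - 5)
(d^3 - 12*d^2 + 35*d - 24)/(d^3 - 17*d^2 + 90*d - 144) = (d - 1)/(d - 6)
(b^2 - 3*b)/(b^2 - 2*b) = (b - 3)/(b - 2)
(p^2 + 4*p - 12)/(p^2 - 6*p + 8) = (p + 6)/(p - 4)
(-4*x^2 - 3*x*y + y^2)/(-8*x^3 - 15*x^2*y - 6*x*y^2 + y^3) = (4*x - y)/(8*x^2 + 7*x*y - y^2)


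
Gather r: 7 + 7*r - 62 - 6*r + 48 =r - 7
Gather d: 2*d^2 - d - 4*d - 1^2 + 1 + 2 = 2*d^2 - 5*d + 2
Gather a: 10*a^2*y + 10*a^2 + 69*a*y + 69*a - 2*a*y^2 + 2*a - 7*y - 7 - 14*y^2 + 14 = a^2*(10*y + 10) + a*(-2*y^2 + 69*y + 71) - 14*y^2 - 7*y + 7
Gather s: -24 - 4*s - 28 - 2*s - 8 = -6*s - 60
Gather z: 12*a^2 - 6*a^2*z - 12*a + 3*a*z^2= -6*a^2*z + 12*a^2 + 3*a*z^2 - 12*a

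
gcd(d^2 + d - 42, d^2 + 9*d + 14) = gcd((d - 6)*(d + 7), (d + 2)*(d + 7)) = d + 7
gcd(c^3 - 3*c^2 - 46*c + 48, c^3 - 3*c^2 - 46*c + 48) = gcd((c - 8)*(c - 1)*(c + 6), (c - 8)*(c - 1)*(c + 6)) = c^3 - 3*c^2 - 46*c + 48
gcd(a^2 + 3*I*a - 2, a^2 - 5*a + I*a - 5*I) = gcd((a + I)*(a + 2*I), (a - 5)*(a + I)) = a + I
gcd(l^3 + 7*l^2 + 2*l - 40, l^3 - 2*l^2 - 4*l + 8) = l - 2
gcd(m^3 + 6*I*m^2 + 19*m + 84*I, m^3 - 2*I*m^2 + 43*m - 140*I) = m^2 + 3*I*m + 28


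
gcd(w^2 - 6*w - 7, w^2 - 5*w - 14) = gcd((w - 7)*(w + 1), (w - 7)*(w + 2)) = w - 7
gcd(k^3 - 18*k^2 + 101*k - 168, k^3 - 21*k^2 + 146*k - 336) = k^2 - 15*k + 56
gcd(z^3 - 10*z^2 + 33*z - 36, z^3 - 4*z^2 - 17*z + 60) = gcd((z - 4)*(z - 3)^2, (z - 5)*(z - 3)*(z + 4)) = z - 3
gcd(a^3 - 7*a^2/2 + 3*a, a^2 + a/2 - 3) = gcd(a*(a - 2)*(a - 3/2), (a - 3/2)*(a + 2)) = a - 3/2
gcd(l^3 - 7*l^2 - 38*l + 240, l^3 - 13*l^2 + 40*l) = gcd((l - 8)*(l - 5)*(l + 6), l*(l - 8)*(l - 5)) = l^2 - 13*l + 40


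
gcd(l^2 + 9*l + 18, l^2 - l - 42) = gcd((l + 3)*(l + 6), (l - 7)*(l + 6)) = l + 6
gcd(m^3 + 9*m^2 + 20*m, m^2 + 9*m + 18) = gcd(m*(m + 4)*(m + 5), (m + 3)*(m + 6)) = 1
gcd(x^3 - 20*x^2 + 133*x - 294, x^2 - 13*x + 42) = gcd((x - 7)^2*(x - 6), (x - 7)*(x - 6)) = x^2 - 13*x + 42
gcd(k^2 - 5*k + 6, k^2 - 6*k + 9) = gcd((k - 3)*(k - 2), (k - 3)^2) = k - 3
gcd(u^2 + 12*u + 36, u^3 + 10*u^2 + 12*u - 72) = u^2 + 12*u + 36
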